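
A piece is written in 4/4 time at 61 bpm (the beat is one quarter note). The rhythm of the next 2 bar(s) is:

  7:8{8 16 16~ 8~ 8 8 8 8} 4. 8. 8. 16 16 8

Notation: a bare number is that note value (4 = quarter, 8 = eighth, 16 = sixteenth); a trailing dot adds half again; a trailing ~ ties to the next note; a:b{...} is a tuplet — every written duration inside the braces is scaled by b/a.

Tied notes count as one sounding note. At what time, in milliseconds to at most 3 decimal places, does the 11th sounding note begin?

note 11 onset = 29/4b = 7131.148ms

1. 0.0ms @ 0 + 562.061ms (4/7)
2. 562.061ms @ 4/7 + 281.03ms (2/7)
3. 843.091ms @ 6/7 + 1405.152ms (10/7)
4. 2248.244ms @ 16/7 + 562.061ms (4/7)
5. 2810.304ms @ 20/7 + 562.061ms (4/7)
6. 3372.365ms @ 24/7 + 562.061ms (4/7)
7. 3934.426ms @ 4 + 1475.41ms (3/2)
8. 5409.836ms @ 11/2 + 737.705ms (3/4)
9. 6147.541ms @ 25/4 + 737.705ms (3/4)
10. 6885.246ms @ 7 + 245.902ms (1/4)
11. 7131.148ms @ 29/4 + 245.902ms (1/4)
12. 7377.049ms @ 15/2 + 491.803ms (1/2)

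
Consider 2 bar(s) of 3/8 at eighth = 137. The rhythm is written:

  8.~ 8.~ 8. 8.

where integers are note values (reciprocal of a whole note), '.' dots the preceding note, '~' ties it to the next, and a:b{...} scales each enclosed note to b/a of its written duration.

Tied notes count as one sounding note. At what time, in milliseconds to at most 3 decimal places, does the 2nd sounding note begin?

note 2 onset = 9/2b = 1970.803ms

1. 0.0ms @ 0 + 1970.803ms (9/2)
2. 1970.803ms @ 9/2 + 656.934ms (3/2)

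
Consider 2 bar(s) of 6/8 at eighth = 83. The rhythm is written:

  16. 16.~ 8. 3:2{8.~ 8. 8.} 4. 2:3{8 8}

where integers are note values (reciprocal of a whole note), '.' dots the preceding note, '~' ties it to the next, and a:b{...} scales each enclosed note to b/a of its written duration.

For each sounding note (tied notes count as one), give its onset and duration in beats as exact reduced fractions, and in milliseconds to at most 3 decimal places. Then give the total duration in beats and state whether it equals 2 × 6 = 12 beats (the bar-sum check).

1) 0.0ms=0b +542.169ms=3/4b
2) 542.169ms=3/4b +1626.506ms=9/4b
3) 2168.675ms=3b +1445.783ms=2b
4) 3614.458ms=5b +722.892ms=1b
5) 4337.349ms=6b +2168.675ms=3b
6) 6506.024ms=9b +1084.337ms=3/2b
7) 7590.361ms=21/2b +1084.337ms=3/2b
Σ=12b of 12 (83bpm 6/8) — PASS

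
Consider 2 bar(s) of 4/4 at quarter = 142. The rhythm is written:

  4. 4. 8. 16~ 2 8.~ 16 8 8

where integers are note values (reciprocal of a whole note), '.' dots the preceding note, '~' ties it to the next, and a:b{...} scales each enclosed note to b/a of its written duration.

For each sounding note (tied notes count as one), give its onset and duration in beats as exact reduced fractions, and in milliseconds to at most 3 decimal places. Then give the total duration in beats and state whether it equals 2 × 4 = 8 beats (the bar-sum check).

1) 0.0ms=0b +633.803ms=3/2b
2) 633.803ms=3/2b +633.803ms=3/2b
3) 1267.606ms=3b +316.901ms=3/4b
4) 1584.507ms=15/4b +950.704ms=9/4b
5) 2535.211ms=6b +422.535ms=1b
6) 2957.746ms=7b +211.268ms=1/2b
7) 3169.014ms=15/2b +211.268ms=1/2b
Σ=8b of 8 (142bpm 4/4) — PASS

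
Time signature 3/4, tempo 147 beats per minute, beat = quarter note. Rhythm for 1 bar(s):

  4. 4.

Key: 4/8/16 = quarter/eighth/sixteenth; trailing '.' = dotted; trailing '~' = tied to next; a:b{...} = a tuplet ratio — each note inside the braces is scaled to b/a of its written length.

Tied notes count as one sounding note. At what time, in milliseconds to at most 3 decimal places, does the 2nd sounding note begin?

note 2 onset = 3/2b = 612.245ms

1. 0.0ms @ 0 + 612.245ms (3/2)
2. 612.245ms @ 3/2 + 612.245ms (3/2)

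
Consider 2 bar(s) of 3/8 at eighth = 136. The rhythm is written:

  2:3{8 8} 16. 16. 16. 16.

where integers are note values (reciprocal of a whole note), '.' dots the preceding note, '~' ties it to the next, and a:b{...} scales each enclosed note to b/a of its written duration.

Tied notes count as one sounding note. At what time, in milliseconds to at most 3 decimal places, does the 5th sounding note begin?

1. 0.0ms @ 0 + 661.765ms (3/2)
2. 661.765ms @ 3/2 + 661.765ms (3/2)
3. 1323.529ms @ 3 + 330.882ms (3/4)
4. 1654.412ms @ 15/4 + 330.882ms (3/4)
5. 1985.294ms @ 9/2 + 330.882ms (3/4)
6. 2316.176ms @ 21/4 + 330.882ms (3/4)

note 5 onset = 9/2b = 1985.294ms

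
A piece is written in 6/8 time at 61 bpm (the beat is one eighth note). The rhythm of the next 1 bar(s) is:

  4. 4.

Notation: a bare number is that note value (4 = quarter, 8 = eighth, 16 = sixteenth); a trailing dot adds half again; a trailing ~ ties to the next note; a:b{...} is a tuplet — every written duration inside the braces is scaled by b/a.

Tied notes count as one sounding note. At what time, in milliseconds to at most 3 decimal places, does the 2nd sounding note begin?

note 2 onset = 3b = 2950.82ms

1. 0.0ms @ 0 + 2950.82ms (3)
2. 2950.82ms @ 3 + 2950.82ms (3)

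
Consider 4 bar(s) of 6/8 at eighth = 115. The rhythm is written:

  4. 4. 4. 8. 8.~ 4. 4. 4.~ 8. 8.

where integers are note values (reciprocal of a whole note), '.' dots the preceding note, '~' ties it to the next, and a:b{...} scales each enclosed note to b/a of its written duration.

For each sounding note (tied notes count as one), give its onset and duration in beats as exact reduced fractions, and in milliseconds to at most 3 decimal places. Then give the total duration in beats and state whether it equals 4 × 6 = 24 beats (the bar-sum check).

1) 0.0ms=0b +1565.217ms=3b
2) 1565.217ms=3b +1565.217ms=3b
3) 3130.435ms=6b +1565.217ms=3b
4) 4695.652ms=9b +782.609ms=3/2b
5) 5478.261ms=21/2b +2347.826ms=9/2b
6) 7826.087ms=15b +1565.217ms=3b
7) 9391.304ms=18b +2347.826ms=9/2b
8) 11739.13ms=45/2b +782.609ms=3/2b
Σ=24b of 24 (115bpm 6/8) — PASS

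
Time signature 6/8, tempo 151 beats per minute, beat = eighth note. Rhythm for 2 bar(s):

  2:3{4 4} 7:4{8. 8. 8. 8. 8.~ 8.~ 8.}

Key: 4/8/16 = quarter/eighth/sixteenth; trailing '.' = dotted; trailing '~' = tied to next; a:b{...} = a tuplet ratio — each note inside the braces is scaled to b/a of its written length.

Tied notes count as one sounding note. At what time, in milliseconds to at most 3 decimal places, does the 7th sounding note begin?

1. 0.0ms @ 0 + 1192.053ms (3)
2. 1192.053ms @ 3 + 1192.053ms (3)
3. 2384.106ms @ 6 + 340.587ms (6/7)
4. 2724.693ms @ 48/7 + 340.587ms (6/7)
5. 3065.279ms @ 54/7 + 340.587ms (6/7)
6. 3405.866ms @ 60/7 + 340.587ms (6/7)
7. 3746.452ms @ 66/7 + 1021.76ms (18/7)

note 7 onset = 66/7b = 3746.452ms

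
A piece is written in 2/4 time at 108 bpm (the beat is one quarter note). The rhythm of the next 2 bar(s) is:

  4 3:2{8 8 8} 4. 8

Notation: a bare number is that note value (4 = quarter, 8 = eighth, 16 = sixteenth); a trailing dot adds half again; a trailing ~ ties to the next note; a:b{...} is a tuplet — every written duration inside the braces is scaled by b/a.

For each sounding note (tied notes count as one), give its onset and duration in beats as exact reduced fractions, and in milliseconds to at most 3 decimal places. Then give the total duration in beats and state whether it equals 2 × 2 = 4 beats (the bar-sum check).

1) 0.0ms=0b +555.556ms=1b
2) 555.556ms=1b +185.185ms=1/3b
3) 740.741ms=4/3b +185.185ms=1/3b
4) 925.926ms=5/3b +185.185ms=1/3b
5) 1111.111ms=2b +833.333ms=3/2b
6) 1944.444ms=7/2b +277.778ms=1/2b
Σ=4b of 4 (108bpm 2/4) — PASS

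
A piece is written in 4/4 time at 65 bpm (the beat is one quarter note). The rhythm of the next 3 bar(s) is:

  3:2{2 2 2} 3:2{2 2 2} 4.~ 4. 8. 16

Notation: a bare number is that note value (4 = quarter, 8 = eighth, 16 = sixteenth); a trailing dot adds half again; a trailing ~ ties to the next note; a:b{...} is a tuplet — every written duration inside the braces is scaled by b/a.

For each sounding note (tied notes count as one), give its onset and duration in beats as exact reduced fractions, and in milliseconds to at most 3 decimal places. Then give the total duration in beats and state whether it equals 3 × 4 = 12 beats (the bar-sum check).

1) 0.0ms=0b +1230.769ms=4/3b
2) 1230.769ms=4/3b +1230.769ms=4/3b
3) 2461.538ms=8/3b +1230.769ms=4/3b
4) 3692.308ms=4b +1230.769ms=4/3b
5) 4923.077ms=16/3b +1230.769ms=4/3b
6) 6153.846ms=20/3b +1230.769ms=4/3b
7) 7384.615ms=8b +2769.231ms=3b
8) 10153.846ms=11b +692.308ms=3/4b
9) 10846.154ms=47/4b +230.769ms=1/4b
Σ=12b of 12 (65bpm 4/4) — PASS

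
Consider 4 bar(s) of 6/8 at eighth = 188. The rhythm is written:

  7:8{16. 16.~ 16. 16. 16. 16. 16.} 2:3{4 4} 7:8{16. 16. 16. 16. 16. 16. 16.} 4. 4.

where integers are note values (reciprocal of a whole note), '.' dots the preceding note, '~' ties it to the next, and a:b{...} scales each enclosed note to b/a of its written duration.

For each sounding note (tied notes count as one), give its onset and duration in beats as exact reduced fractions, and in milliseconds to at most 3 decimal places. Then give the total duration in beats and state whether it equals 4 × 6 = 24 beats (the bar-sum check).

1) 0.0ms=0b +273.556ms=6/7b
2) 273.556ms=6/7b +547.112ms=12/7b
3) 820.669ms=18/7b +273.556ms=6/7b
4) 1094.225ms=24/7b +273.556ms=6/7b
5) 1367.781ms=30/7b +273.556ms=6/7b
6) 1641.337ms=36/7b +273.556ms=6/7b
7) 1914.894ms=6b +957.447ms=3b
8) 2872.34ms=9b +957.447ms=3b
9) 3829.787ms=12b +273.556ms=6/7b
10) 4103.343ms=90/7b +273.556ms=6/7b
11) 4376.9ms=96/7b +273.556ms=6/7b
12) 4650.456ms=102/7b +273.556ms=6/7b
13) 4924.012ms=108/7b +273.556ms=6/7b
14) 5197.568ms=114/7b +273.556ms=6/7b
15) 5471.125ms=120/7b +273.556ms=6/7b
16) 5744.681ms=18b +957.447ms=3b
17) 6702.128ms=21b +957.447ms=3b
Σ=24b of 24 (188bpm 6/8) — PASS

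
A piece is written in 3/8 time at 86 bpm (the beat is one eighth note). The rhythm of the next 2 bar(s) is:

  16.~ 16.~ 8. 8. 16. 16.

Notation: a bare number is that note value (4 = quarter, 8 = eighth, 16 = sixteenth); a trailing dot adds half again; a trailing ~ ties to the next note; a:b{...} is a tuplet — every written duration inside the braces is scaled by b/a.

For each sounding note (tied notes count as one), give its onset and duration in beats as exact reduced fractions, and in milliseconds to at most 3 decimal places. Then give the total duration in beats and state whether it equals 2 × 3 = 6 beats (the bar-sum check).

1) 0.0ms=0b +2093.023ms=3b
2) 2093.023ms=3b +1046.512ms=3/2b
3) 3139.535ms=9/2b +523.256ms=3/4b
4) 3662.791ms=21/4b +523.256ms=3/4b
Σ=6b of 6 (86bpm 3/8) — PASS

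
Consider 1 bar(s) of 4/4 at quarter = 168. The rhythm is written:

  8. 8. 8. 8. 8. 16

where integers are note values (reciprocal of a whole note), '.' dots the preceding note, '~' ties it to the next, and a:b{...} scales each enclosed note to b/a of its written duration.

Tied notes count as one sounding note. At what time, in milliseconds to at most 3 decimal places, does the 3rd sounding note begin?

note 3 onset = 3/2b = 535.714ms

1. 0.0ms @ 0 + 267.857ms (3/4)
2. 267.857ms @ 3/4 + 267.857ms (3/4)
3. 535.714ms @ 3/2 + 267.857ms (3/4)
4. 803.571ms @ 9/4 + 267.857ms (3/4)
5. 1071.429ms @ 3 + 267.857ms (3/4)
6. 1339.286ms @ 15/4 + 89.286ms (1/4)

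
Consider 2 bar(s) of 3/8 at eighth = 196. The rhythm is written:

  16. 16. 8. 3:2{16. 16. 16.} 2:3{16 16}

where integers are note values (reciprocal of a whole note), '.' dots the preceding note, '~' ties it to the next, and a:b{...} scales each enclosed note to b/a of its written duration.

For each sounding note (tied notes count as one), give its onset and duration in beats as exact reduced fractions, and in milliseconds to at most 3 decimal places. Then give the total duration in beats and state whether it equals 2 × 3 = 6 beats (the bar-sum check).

1) 0.0ms=0b +229.592ms=3/4b
2) 229.592ms=3/4b +229.592ms=3/4b
3) 459.184ms=3/2b +459.184ms=3/2b
4) 918.367ms=3b +153.061ms=1/2b
5) 1071.429ms=7/2b +153.061ms=1/2b
6) 1224.49ms=4b +153.061ms=1/2b
7) 1377.551ms=9/2b +229.592ms=3/4b
8) 1607.143ms=21/4b +229.592ms=3/4b
Σ=6b of 6 (196bpm 3/8) — PASS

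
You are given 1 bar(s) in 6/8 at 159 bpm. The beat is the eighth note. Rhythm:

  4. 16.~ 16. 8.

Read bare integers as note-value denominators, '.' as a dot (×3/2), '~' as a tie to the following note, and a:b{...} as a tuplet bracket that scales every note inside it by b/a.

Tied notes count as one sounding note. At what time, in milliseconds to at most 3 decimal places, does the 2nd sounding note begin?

note 2 onset = 3b = 1132.075ms

1. 0.0ms @ 0 + 1132.075ms (3)
2. 1132.075ms @ 3 + 566.038ms (3/2)
3. 1698.113ms @ 9/2 + 566.038ms (3/2)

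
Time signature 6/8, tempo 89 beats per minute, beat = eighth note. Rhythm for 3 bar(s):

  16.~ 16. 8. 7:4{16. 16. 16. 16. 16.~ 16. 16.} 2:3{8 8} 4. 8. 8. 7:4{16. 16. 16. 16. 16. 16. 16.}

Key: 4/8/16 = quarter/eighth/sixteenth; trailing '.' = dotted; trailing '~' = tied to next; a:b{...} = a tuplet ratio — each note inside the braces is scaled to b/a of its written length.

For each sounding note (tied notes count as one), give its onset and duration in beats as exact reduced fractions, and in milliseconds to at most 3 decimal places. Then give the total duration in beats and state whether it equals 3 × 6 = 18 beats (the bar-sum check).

1) 0.0ms=0b +1011.236ms=3/2b
2) 1011.236ms=3/2b +1011.236ms=3/2b
3) 2022.472ms=3b +288.925ms=3/7b
4) 2311.396ms=24/7b +288.925ms=3/7b
5) 2600.321ms=27/7b +288.925ms=3/7b
6) 2889.246ms=30/7b +288.925ms=3/7b
7) 3178.17ms=33/7b +577.849ms=6/7b
8) 3756.019ms=39/7b +288.925ms=3/7b
9) 4044.944ms=6b +1011.236ms=3/2b
10) 5056.18ms=15/2b +1011.236ms=3/2b
11) 6067.416ms=9b +2022.472ms=3b
12) 8089.888ms=12b +1011.236ms=3/2b
13) 9101.124ms=27/2b +1011.236ms=3/2b
14) 10112.36ms=15b +288.925ms=3/7b
15) 10401.284ms=108/7b +288.925ms=3/7b
16) 10690.209ms=111/7b +288.925ms=3/7b
17) 10979.133ms=114/7b +288.925ms=3/7b
18) 11268.058ms=117/7b +288.925ms=3/7b
19) 11556.982ms=120/7b +288.925ms=3/7b
20) 11845.907ms=123/7b +288.925ms=3/7b
Σ=18b of 18 (89bpm 6/8) — PASS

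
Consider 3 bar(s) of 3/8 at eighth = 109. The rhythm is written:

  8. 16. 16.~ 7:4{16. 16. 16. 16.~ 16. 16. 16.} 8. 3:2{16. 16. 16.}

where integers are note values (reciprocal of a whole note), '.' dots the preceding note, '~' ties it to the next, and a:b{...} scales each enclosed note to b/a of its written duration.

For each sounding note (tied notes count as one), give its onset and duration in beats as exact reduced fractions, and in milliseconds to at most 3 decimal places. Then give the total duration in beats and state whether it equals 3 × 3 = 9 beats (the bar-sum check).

1) 0.0ms=0b +825.688ms=3/2b
2) 825.688ms=3/2b +412.844ms=3/4b
3) 1238.532ms=9/4b +648.755ms=33/28b
4) 1887.287ms=24/7b +235.911ms=3/7b
5) 2123.198ms=27/7b +235.911ms=3/7b
6) 2359.109ms=30/7b +471.822ms=6/7b
7) 2830.931ms=36/7b +235.911ms=3/7b
8) 3066.841ms=39/7b +235.911ms=3/7b
9) 3302.752ms=6b +825.688ms=3/2b
10) 4128.44ms=15/2b +275.229ms=1/2b
11) 4403.67ms=8b +275.229ms=1/2b
12) 4678.899ms=17/2b +275.229ms=1/2b
Σ=9b of 9 (109bpm 3/8) — PASS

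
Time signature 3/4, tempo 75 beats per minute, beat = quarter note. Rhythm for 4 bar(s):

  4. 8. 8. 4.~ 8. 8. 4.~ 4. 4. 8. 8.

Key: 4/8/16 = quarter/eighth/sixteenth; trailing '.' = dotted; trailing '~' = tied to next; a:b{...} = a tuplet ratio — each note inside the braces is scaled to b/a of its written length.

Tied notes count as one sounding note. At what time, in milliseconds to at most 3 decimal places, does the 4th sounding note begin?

note 4 onset = 3b = 2400.0ms

1. 0.0ms @ 0 + 1200.0ms (3/2)
2. 1200.0ms @ 3/2 + 600.0ms (3/4)
3. 1800.0ms @ 9/4 + 600.0ms (3/4)
4. 2400.0ms @ 3 + 1800.0ms (9/4)
5. 4200.0ms @ 21/4 + 600.0ms (3/4)
6. 4800.0ms @ 6 + 2400.0ms (3)
7. 7200.0ms @ 9 + 1200.0ms (3/2)
8. 8400.0ms @ 21/2 + 600.0ms (3/4)
9. 9000.0ms @ 45/4 + 600.0ms (3/4)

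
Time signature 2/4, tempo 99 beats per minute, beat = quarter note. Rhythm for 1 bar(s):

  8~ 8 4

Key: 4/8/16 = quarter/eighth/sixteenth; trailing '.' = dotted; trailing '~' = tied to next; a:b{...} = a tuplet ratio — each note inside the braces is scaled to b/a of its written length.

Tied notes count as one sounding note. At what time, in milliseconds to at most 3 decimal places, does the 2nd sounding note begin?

note 2 onset = 1b = 606.061ms

1. 0.0ms @ 0 + 606.061ms (1)
2. 606.061ms @ 1 + 606.061ms (1)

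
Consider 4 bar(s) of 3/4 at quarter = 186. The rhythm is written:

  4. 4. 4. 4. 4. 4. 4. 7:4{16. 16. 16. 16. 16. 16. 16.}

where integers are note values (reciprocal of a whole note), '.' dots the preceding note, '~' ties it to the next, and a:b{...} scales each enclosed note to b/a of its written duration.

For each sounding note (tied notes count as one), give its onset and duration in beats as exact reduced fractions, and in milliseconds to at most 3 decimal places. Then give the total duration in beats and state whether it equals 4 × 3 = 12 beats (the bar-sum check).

1) 0.0ms=0b +483.871ms=3/2b
2) 483.871ms=3/2b +483.871ms=3/2b
3) 967.742ms=3b +483.871ms=3/2b
4) 1451.613ms=9/2b +483.871ms=3/2b
5) 1935.484ms=6b +483.871ms=3/2b
6) 2419.355ms=15/2b +483.871ms=3/2b
7) 2903.226ms=9b +483.871ms=3/2b
8) 3387.097ms=21/2b +69.124ms=3/14b
9) 3456.221ms=75/7b +69.124ms=3/14b
10) 3525.346ms=153/14b +69.124ms=3/14b
11) 3594.47ms=78/7b +69.124ms=3/14b
12) 3663.594ms=159/14b +69.124ms=3/14b
13) 3732.719ms=81/7b +69.124ms=3/14b
14) 3801.843ms=165/14b +69.124ms=3/14b
Σ=12b of 12 (186bpm 3/4) — PASS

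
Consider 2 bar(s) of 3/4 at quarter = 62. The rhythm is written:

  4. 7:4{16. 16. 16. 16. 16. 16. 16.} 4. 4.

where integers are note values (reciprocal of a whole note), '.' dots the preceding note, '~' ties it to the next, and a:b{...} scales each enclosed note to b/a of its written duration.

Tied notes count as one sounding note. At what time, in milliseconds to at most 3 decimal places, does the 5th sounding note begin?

note 5 onset = 15/7b = 2073.733ms

1. 0.0ms @ 0 + 1451.613ms (3/2)
2. 1451.613ms @ 3/2 + 207.373ms (3/14)
3. 1658.986ms @ 12/7 + 207.373ms (3/14)
4. 1866.359ms @ 27/14 + 207.373ms (3/14)
5. 2073.733ms @ 15/7 + 207.373ms (3/14)
6. 2281.106ms @ 33/14 + 207.373ms (3/14)
7. 2488.479ms @ 18/7 + 207.373ms (3/14)
8. 2695.853ms @ 39/14 + 207.373ms (3/14)
9. 2903.226ms @ 3 + 1451.613ms (3/2)
10. 4354.839ms @ 9/2 + 1451.613ms (3/2)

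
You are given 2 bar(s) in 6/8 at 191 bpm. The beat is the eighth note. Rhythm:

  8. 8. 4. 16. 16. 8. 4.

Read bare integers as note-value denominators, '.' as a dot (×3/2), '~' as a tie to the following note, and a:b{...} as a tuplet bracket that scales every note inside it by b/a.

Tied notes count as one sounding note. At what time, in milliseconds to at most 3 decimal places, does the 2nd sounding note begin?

note 2 onset = 3/2b = 471.204ms

1. 0.0ms @ 0 + 471.204ms (3/2)
2. 471.204ms @ 3/2 + 471.204ms (3/2)
3. 942.408ms @ 3 + 942.408ms (3)
4. 1884.817ms @ 6 + 235.602ms (3/4)
5. 2120.419ms @ 27/4 + 235.602ms (3/4)
6. 2356.021ms @ 15/2 + 471.204ms (3/2)
7. 2827.225ms @ 9 + 942.408ms (3)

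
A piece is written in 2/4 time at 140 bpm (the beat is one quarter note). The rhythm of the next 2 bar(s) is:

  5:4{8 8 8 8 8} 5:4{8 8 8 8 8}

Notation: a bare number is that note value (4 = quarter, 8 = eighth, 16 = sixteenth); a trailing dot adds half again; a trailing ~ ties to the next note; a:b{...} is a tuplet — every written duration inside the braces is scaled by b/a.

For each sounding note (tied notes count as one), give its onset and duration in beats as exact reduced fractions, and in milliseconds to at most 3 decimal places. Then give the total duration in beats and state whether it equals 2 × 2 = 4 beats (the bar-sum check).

1) 0.0ms=0b +171.429ms=2/5b
2) 171.429ms=2/5b +171.429ms=2/5b
3) 342.857ms=4/5b +171.429ms=2/5b
4) 514.286ms=6/5b +171.429ms=2/5b
5) 685.714ms=8/5b +171.429ms=2/5b
6) 857.143ms=2b +171.429ms=2/5b
7) 1028.571ms=12/5b +171.429ms=2/5b
8) 1200.0ms=14/5b +171.429ms=2/5b
9) 1371.429ms=16/5b +171.429ms=2/5b
10) 1542.857ms=18/5b +171.429ms=2/5b
Σ=4b of 4 (140bpm 2/4) — PASS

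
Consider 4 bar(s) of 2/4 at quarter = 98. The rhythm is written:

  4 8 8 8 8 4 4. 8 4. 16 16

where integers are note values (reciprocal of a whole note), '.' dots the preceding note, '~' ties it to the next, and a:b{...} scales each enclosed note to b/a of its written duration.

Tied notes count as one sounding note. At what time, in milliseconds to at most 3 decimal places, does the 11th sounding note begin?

1. 0.0ms @ 0 + 612.245ms (1)
2. 612.245ms @ 1 + 306.122ms (1/2)
3. 918.367ms @ 3/2 + 306.122ms (1/2)
4. 1224.49ms @ 2 + 306.122ms (1/2)
5. 1530.612ms @ 5/2 + 306.122ms (1/2)
6. 1836.735ms @ 3 + 612.245ms (1)
7. 2448.98ms @ 4 + 918.367ms (3/2)
8. 3367.347ms @ 11/2 + 306.122ms (1/2)
9. 3673.469ms @ 6 + 918.367ms (3/2)
10. 4591.837ms @ 15/2 + 153.061ms (1/4)
11. 4744.898ms @ 31/4 + 153.061ms (1/4)

note 11 onset = 31/4b = 4744.898ms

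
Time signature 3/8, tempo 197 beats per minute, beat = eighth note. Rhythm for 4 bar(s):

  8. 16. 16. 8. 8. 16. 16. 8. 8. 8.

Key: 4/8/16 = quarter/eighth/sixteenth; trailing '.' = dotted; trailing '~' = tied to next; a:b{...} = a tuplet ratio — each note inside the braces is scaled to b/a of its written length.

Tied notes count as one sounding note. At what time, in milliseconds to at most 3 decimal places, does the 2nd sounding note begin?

note 2 onset = 3/2b = 456.853ms

1. 0.0ms @ 0 + 456.853ms (3/2)
2. 456.853ms @ 3/2 + 228.426ms (3/4)
3. 685.279ms @ 9/4 + 228.426ms (3/4)
4. 913.706ms @ 3 + 456.853ms (3/2)
5. 1370.558ms @ 9/2 + 456.853ms (3/2)
6. 1827.411ms @ 6 + 228.426ms (3/4)
7. 2055.838ms @ 27/4 + 228.426ms (3/4)
8. 2284.264ms @ 15/2 + 456.853ms (3/2)
9. 2741.117ms @ 9 + 456.853ms (3/2)
10. 3197.97ms @ 21/2 + 456.853ms (3/2)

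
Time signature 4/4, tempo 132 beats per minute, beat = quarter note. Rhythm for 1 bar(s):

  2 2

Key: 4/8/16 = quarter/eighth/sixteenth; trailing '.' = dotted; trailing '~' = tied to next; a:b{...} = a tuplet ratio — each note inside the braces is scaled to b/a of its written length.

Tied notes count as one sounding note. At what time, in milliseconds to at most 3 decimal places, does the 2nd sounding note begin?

note 2 onset = 2b = 909.091ms

1. 0.0ms @ 0 + 909.091ms (2)
2. 909.091ms @ 2 + 909.091ms (2)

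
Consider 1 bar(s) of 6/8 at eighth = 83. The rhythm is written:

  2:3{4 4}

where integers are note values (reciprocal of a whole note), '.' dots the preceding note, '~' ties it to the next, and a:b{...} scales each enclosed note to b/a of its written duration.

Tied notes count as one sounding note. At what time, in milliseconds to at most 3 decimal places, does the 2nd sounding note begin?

1. 0.0ms @ 0 + 2168.675ms (3)
2. 2168.675ms @ 3 + 2168.675ms (3)

note 2 onset = 3b = 2168.675ms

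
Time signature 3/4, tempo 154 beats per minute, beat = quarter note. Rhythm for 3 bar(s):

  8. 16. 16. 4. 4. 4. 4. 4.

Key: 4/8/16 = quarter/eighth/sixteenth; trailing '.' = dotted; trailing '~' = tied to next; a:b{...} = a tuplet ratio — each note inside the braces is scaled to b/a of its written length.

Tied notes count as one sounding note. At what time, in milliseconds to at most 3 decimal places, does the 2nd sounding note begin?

1. 0.0ms @ 0 + 292.208ms (3/4)
2. 292.208ms @ 3/4 + 146.104ms (3/8)
3. 438.312ms @ 9/8 + 146.104ms (3/8)
4. 584.416ms @ 3/2 + 584.416ms (3/2)
5. 1168.831ms @ 3 + 584.416ms (3/2)
6. 1753.247ms @ 9/2 + 584.416ms (3/2)
7. 2337.662ms @ 6 + 584.416ms (3/2)
8. 2922.078ms @ 15/2 + 584.416ms (3/2)

note 2 onset = 3/4b = 292.208ms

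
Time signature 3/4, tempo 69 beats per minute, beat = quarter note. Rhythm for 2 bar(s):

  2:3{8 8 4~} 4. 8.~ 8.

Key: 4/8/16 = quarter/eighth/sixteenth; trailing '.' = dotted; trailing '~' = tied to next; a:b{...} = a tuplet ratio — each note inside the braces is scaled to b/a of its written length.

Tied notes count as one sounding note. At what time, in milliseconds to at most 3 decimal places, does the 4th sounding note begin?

note 4 onset = 9/2b = 3913.043ms

1. 0.0ms @ 0 + 652.174ms (3/4)
2. 652.174ms @ 3/4 + 652.174ms (3/4)
3. 1304.348ms @ 3/2 + 2608.696ms (3)
4. 3913.043ms @ 9/2 + 1304.348ms (3/2)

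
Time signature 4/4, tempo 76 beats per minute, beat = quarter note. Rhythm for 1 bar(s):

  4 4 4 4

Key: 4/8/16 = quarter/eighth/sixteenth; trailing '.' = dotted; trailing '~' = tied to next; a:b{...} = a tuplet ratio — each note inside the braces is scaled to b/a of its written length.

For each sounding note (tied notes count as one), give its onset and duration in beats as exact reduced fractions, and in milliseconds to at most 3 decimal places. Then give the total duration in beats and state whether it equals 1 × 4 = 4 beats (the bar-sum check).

1) 0.0ms=0b +789.474ms=1b
2) 789.474ms=1b +789.474ms=1b
3) 1578.947ms=2b +789.474ms=1b
4) 2368.421ms=3b +789.474ms=1b
Σ=4b of 4 (76bpm 4/4) — PASS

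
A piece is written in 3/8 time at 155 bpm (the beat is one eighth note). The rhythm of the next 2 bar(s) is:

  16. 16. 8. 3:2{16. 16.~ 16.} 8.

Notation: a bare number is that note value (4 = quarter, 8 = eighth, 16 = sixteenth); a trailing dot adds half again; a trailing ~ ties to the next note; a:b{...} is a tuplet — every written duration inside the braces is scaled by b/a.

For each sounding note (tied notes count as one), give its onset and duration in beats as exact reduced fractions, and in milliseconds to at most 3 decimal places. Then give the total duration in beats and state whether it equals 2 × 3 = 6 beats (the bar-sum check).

1) 0.0ms=0b +290.323ms=3/4b
2) 290.323ms=3/4b +290.323ms=3/4b
3) 580.645ms=3/2b +580.645ms=3/2b
4) 1161.29ms=3b +193.548ms=1/2b
5) 1354.839ms=7/2b +387.097ms=1b
6) 1741.935ms=9/2b +580.645ms=3/2b
Σ=6b of 6 (155bpm 3/8) — PASS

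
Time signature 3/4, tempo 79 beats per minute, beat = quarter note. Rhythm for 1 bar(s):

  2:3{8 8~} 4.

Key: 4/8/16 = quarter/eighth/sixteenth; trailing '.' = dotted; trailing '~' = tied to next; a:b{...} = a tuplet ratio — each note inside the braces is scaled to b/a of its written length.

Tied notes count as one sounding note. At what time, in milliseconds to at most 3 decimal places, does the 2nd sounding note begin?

1. 0.0ms @ 0 + 569.62ms (3/4)
2. 569.62ms @ 3/4 + 1708.861ms (9/4)

note 2 onset = 3/4b = 569.62ms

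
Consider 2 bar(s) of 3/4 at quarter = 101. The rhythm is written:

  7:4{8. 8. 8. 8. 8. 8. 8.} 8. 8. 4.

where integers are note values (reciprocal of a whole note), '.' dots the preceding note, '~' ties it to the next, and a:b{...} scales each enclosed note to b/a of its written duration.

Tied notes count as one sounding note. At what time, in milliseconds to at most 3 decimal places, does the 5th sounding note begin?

1. 0.0ms @ 0 + 254.597ms (3/7)
2. 254.597ms @ 3/7 + 254.597ms (3/7)
3. 509.194ms @ 6/7 + 254.597ms (3/7)
4. 763.791ms @ 9/7 + 254.597ms (3/7)
5. 1018.388ms @ 12/7 + 254.597ms (3/7)
6. 1272.984ms @ 15/7 + 254.597ms (3/7)
7. 1527.581ms @ 18/7 + 254.597ms (3/7)
8. 1782.178ms @ 3 + 445.545ms (3/4)
9. 2227.723ms @ 15/4 + 445.545ms (3/4)
10. 2673.267ms @ 9/2 + 891.089ms (3/2)

note 5 onset = 12/7b = 1018.388ms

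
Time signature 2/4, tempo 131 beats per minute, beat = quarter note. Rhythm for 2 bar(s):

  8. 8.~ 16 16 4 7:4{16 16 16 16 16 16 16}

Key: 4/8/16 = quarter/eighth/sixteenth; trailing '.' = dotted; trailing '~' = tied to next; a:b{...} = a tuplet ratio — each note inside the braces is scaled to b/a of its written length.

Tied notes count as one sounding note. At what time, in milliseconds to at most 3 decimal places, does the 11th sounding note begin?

note 11 onset = 27/7b = 1766.63ms

1. 0.0ms @ 0 + 343.511ms (3/4)
2. 343.511ms @ 3/4 + 458.015ms (1)
3. 801.527ms @ 7/4 + 114.504ms (1/4)
4. 916.031ms @ 2 + 458.015ms (1)
5. 1374.046ms @ 3 + 65.431ms (1/7)
6. 1439.477ms @ 22/7 + 65.431ms (1/7)
7. 1504.907ms @ 23/7 + 65.431ms (1/7)
8. 1570.338ms @ 24/7 + 65.431ms (1/7)
9. 1635.769ms @ 25/7 + 65.431ms (1/7)
10. 1701.2ms @ 26/7 + 65.431ms (1/7)
11. 1766.63ms @ 27/7 + 65.431ms (1/7)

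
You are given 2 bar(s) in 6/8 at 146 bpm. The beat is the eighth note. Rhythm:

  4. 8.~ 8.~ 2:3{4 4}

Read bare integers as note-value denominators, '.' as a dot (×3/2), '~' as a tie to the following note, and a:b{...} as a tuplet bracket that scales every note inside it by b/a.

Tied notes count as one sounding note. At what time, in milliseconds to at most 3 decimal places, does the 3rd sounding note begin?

note 3 onset = 9b = 3698.63ms

1. 0.0ms @ 0 + 1232.877ms (3)
2. 1232.877ms @ 3 + 2465.753ms (6)
3. 3698.63ms @ 9 + 1232.877ms (3)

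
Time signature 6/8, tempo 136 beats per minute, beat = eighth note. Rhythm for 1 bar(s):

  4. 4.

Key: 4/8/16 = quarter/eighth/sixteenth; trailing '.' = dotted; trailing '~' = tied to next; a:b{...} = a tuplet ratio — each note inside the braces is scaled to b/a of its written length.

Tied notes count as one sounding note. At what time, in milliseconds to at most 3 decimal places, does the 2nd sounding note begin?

1. 0.0ms @ 0 + 1323.529ms (3)
2. 1323.529ms @ 3 + 1323.529ms (3)

note 2 onset = 3b = 1323.529ms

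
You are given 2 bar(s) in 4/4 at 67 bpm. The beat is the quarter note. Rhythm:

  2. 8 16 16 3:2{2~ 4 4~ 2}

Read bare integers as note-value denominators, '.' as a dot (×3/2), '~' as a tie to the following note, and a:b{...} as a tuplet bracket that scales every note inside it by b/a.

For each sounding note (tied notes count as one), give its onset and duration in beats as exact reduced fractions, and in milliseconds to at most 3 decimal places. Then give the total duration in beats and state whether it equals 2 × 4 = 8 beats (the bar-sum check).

1) 0.0ms=0b +2686.567ms=3b
2) 2686.567ms=3b +447.761ms=1/2b
3) 3134.328ms=7/2b +223.881ms=1/4b
4) 3358.209ms=15/4b +223.881ms=1/4b
5) 3582.09ms=4b +1791.045ms=2b
6) 5373.134ms=6b +1791.045ms=2b
Σ=8b of 8 (67bpm 4/4) — PASS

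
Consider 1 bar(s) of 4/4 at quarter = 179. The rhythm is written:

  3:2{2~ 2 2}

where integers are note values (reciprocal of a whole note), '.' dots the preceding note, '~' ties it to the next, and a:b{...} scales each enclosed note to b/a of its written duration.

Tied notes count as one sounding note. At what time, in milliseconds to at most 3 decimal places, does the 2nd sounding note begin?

1. 0.0ms @ 0 + 893.855ms (8/3)
2. 893.855ms @ 8/3 + 446.927ms (4/3)

note 2 onset = 8/3b = 893.855ms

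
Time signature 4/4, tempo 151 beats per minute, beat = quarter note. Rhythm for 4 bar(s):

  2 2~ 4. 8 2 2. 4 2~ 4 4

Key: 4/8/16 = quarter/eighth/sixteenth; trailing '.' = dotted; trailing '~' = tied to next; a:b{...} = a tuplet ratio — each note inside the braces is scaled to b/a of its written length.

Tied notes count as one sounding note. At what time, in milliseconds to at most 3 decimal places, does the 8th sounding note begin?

note 8 onset = 15b = 5960.265ms

1. 0.0ms @ 0 + 794.702ms (2)
2. 794.702ms @ 2 + 1390.728ms (7/2)
3. 2185.43ms @ 11/2 + 198.675ms (1/2)
4. 2384.106ms @ 6 + 794.702ms (2)
5. 3178.808ms @ 8 + 1192.053ms (3)
6. 4370.861ms @ 11 + 397.351ms (1)
7. 4768.212ms @ 12 + 1192.053ms (3)
8. 5960.265ms @ 15 + 397.351ms (1)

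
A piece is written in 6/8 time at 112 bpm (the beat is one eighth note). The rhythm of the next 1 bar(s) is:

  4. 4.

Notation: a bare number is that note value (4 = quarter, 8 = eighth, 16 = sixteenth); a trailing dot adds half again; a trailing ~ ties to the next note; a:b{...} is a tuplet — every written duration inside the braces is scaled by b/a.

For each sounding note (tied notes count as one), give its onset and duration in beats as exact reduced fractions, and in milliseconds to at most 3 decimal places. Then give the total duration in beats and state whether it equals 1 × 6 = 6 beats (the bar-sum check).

1) 0.0ms=0b +1607.143ms=3b
2) 1607.143ms=3b +1607.143ms=3b
Σ=6b of 6 (112bpm 6/8) — PASS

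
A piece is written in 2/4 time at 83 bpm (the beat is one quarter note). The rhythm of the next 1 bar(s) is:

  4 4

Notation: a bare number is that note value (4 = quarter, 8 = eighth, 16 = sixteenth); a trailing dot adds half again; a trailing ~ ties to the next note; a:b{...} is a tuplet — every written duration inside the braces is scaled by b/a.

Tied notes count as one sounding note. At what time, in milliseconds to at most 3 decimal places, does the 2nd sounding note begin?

note 2 onset = 1b = 722.892ms

1. 0.0ms @ 0 + 722.892ms (1)
2. 722.892ms @ 1 + 722.892ms (1)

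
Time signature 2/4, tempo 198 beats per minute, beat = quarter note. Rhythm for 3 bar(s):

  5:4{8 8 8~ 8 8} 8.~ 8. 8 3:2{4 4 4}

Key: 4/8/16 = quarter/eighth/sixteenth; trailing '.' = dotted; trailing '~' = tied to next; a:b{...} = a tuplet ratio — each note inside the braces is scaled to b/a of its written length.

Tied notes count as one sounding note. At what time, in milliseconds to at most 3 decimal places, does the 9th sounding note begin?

note 9 onset = 16/3b = 1616.162ms

1. 0.0ms @ 0 + 121.212ms (2/5)
2. 121.212ms @ 2/5 + 121.212ms (2/5)
3. 242.424ms @ 4/5 + 242.424ms (4/5)
4. 484.848ms @ 8/5 + 121.212ms (2/5)
5. 606.061ms @ 2 + 454.545ms (3/2)
6. 1060.606ms @ 7/2 + 151.515ms (1/2)
7. 1212.121ms @ 4 + 202.02ms (2/3)
8. 1414.141ms @ 14/3 + 202.02ms (2/3)
9. 1616.162ms @ 16/3 + 202.02ms (2/3)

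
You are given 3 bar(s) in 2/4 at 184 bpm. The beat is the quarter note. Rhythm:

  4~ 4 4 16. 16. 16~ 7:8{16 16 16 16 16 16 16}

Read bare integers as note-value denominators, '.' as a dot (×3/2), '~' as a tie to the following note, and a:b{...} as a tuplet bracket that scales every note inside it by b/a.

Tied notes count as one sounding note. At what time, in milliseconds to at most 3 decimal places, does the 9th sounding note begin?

note 9 onset = 36/7b = 1677.019ms

1. 0.0ms @ 0 + 652.174ms (2)
2. 652.174ms @ 2 + 326.087ms (1)
3. 978.261ms @ 3 + 122.283ms (3/8)
4. 1100.543ms @ 27/8 + 122.283ms (3/8)
5. 1222.826ms @ 15/4 + 174.689ms (15/28)
6. 1397.516ms @ 30/7 + 93.168ms (2/7)
7. 1490.683ms @ 32/7 + 93.168ms (2/7)
8. 1583.851ms @ 34/7 + 93.168ms (2/7)
9. 1677.019ms @ 36/7 + 93.168ms (2/7)
10. 1770.186ms @ 38/7 + 93.168ms (2/7)
11. 1863.354ms @ 40/7 + 93.168ms (2/7)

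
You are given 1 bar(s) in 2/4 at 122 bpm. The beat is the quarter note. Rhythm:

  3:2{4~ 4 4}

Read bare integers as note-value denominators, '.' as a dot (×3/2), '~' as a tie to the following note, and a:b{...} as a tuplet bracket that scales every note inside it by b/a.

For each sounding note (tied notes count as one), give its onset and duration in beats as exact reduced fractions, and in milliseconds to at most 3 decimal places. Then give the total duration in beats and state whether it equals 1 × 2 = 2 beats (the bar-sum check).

1) 0.0ms=0b +655.738ms=4/3b
2) 655.738ms=4/3b +327.869ms=2/3b
Σ=2b of 2 (122bpm 2/4) — PASS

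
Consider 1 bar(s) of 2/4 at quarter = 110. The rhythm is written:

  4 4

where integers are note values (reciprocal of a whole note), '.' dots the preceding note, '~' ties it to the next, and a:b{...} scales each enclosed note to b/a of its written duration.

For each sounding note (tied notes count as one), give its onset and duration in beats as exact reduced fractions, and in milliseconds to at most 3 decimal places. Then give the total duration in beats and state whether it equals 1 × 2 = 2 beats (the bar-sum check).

1) 0.0ms=0b +545.455ms=1b
2) 545.455ms=1b +545.455ms=1b
Σ=2b of 2 (110bpm 2/4) — PASS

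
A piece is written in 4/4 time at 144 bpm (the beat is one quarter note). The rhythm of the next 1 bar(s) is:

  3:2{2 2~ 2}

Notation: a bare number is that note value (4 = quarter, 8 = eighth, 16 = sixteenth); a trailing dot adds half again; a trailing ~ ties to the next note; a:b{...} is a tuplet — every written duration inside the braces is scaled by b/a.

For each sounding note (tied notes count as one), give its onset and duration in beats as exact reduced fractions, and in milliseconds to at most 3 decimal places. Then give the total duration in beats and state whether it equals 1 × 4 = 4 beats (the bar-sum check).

1) 0.0ms=0b +555.556ms=4/3b
2) 555.556ms=4/3b +1111.111ms=8/3b
Σ=4b of 4 (144bpm 4/4) — PASS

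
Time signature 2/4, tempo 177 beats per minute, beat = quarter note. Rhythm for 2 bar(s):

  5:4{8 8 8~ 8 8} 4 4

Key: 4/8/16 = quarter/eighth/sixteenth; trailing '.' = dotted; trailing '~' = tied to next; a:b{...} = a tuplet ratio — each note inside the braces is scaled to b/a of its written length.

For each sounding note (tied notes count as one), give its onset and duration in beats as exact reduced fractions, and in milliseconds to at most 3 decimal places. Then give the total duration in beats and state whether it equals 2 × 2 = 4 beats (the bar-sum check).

1) 0.0ms=0b +135.593ms=2/5b
2) 135.593ms=2/5b +135.593ms=2/5b
3) 271.186ms=4/5b +271.186ms=4/5b
4) 542.373ms=8/5b +135.593ms=2/5b
5) 677.966ms=2b +338.983ms=1b
6) 1016.949ms=3b +338.983ms=1b
Σ=4b of 4 (177bpm 2/4) — PASS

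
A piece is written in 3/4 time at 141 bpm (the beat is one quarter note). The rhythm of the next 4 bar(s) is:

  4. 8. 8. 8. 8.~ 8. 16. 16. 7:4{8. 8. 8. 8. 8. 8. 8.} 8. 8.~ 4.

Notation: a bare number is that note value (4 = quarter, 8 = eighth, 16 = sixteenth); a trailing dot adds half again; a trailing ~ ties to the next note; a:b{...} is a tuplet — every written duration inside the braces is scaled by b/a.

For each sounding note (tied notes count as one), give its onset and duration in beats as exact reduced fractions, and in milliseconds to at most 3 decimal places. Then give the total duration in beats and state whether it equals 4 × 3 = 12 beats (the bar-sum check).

1) 0.0ms=0b +638.298ms=3/2b
2) 638.298ms=3/2b +319.149ms=3/4b
3) 957.447ms=9/4b +319.149ms=3/4b
4) 1276.596ms=3b +319.149ms=3/4b
5) 1595.745ms=15/4b +638.298ms=3/2b
6) 2234.043ms=21/4b +159.574ms=3/8b
7) 2393.617ms=45/8b +159.574ms=3/8b
8) 2553.191ms=6b +182.371ms=3/7b
9) 2735.562ms=45/7b +182.371ms=3/7b
10) 2917.933ms=48/7b +182.371ms=3/7b
11) 3100.304ms=51/7b +182.371ms=3/7b
12) 3282.675ms=54/7b +182.371ms=3/7b
13) 3465.046ms=57/7b +182.371ms=3/7b
14) 3647.416ms=60/7b +182.371ms=3/7b
15) 3829.787ms=9b +319.149ms=3/4b
16) 4148.936ms=39/4b +957.447ms=9/4b
Σ=12b of 12 (141bpm 3/4) — PASS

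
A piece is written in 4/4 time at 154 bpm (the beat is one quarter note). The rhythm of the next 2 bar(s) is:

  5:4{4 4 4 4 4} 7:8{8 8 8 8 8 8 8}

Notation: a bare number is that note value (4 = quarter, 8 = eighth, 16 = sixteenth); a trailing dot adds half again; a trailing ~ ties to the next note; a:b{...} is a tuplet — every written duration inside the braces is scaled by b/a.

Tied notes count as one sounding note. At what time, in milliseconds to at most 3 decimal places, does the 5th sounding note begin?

note 5 onset = 16/5b = 1246.753ms

1. 0.0ms @ 0 + 311.688ms (4/5)
2. 311.688ms @ 4/5 + 311.688ms (4/5)
3. 623.377ms @ 8/5 + 311.688ms (4/5)
4. 935.065ms @ 12/5 + 311.688ms (4/5)
5. 1246.753ms @ 16/5 + 311.688ms (4/5)
6. 1558.442ms @ 4 + 222.635ms (4/7)
7. 1781.076ms @ 32/7 + 222.635ms (4/7)
8. 2003.711ms @ 36/7 + 222.635ms (4/7)
9. 2226.345ms @ 40/7 + 222.635ms (4/7)
10. 2448.98ms @ 44/7 + 222.635ms (4/7)
11. 2671.614ms @ 48/7 + 222.635ms (4/7)
12. 2894.249ms @ 52/7 + 222.635ms (4/7)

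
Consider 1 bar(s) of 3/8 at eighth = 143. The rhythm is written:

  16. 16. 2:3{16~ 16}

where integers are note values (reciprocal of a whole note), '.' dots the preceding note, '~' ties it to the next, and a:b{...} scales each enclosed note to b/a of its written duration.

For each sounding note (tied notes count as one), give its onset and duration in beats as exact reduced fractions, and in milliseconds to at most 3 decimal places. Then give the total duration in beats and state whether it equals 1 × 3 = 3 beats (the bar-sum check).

1) 0.0ms=0b +314.685ms=3/4b
2) 314.685ms=3/4b +314.685ms=3/4b
3) 629.371ms=3/2b +629.371ms=3/2b
Σ=3b of 3 (143bpm 3/8) — PASS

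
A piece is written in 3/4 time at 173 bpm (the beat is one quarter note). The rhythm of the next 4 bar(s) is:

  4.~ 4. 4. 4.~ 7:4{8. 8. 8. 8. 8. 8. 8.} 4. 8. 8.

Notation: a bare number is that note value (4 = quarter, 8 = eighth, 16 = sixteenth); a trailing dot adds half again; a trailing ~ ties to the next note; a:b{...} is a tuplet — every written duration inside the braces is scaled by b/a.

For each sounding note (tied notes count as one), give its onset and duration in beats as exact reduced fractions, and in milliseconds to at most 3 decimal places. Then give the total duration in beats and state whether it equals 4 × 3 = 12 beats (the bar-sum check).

1) 0.0ms=0b +1040.462ms=3b
2) 1040.462ms=3b +520.231ms=3/2b
3) 1560.694ms=9/2b +668.869ms=27/14b
4) 2229.562ms=45/7b +148.637ms=3/7b
5) 2378.2ms=48/7b +148.637ms=3/7b
6) 2526.837ms=51/7b +148.637ms=3/7b
7) 2675.475ms=54/7b +148.637ms=3/7b
8) 2824.112ms=57/7b +148.637ms=3/7b
9) 2972.75ms=60/7b +148.637ms=3/7b
10) 3121.387ms=9b +520.231ms=3/2b
11) 3641.618ms=21/2b +260.116ms=3/4b
12) 3901.734ms=45/4b +260.116ms=3/4b
Σ=12b of 12 (173bpm 3/4) — PASS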